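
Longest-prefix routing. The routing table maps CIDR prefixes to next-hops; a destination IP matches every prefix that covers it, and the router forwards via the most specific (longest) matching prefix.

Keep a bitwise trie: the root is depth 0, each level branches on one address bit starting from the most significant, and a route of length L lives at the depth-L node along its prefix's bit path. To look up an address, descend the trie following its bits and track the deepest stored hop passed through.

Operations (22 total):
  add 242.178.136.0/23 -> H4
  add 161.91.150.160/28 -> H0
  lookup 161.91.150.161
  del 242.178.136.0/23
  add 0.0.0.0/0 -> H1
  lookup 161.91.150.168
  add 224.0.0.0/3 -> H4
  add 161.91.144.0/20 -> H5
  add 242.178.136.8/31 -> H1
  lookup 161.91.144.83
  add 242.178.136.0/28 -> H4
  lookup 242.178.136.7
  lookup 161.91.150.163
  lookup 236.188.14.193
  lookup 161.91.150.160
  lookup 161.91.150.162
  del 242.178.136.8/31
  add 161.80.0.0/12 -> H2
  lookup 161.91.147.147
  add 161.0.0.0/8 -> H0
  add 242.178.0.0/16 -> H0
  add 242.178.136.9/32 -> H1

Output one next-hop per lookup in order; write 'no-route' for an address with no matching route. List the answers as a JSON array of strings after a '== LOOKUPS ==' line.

Process each operation:
  add 242.178.136.0/23 -> H4 at depth 23
  add 161.91.150.160/28 -> H0 at depth 28
  lookup 161.91.150.161: bits 1010000101011011100101101010 walk d0:-→d1:-→d2:-→d3:-→d4:-→d5:-→d6:-→d7:-→d8:-→d9:-→d10:-→d11:-→d12:-→d13:-→d14:-→d15:-→d16:-→d17:-→d18:-→d19:-→d20:-→d21:-→d22:-→d23:-→d24:-→d25:-→d26:-→d27:-→d28:H0 -> H0
  del 242.178.136.0/23 (clear depth 23)
  add 0.0.0.0/0 -> H1 at depth 0
  lookup 161.91.150.168: bits 1010000101011011100101101010 walk d0:H1→d1:-→d2:-→d3:-→d4:-→d5:-→d6:-→d7:-→d8:-→d9:-→d10:-→d11:-→d12:-→d13:-→d14:-→d15:-→d16:-→d17:-→d18:-→d19:-→d20:-→d21:-→d22:-→d23:-→d24:-→d25:-→d26:-→d27:-→d28:H0 -> H0
  add 224.0.0.0/3 -> H4 at depth 3
  add 161.91.144.0/20 -> H5 at depth 20
  add 242.178.136.8/31 -> H1 at depth 31
  lookup 161.91.144.83: bits 101000010101101110010 walk d0:H1→d1:-→d2:-→d3:-→d4:-→d5:-→d6:-→d7:-→d8:-→d9:-→d10:-→d11:-→d12:-→d13:-→d14:-→d15:-→d16:-→d17:-→d18:-→d19:-→d20:H5→d21:- -> H5
  add 242.178.136.0/28 -> H4 at depth 28
  lookup 242.178.136.7: bits 1111001010110010100010000000 walk d0:H1→d1:-→d2:-→d3:H4→d4:-→d5:-→d6:-→d7:-→d8:-→d9:-→d10:-→d11:-→d12:-→d13:-→d14:-→d15:-→d16:-→d17:-→d18:-→d19:-→d20:-→d21:-→d22:-→d23:-→d24:-→d25:-→d26:-→d27:-→d28:H4 -> H4
  lookup 161.91.150.163: bits 1010000101011011100101101010 walk d0:H1→d1:-→d2:-→d3:-→d4:-→d5:-→d6:-→d7:-→d8:-→d9:-→d10:-→d11:-→d12:-→d13:-→d14:-→d15:-→d16:-→d17:-→d18:-→d19:-→d20:H5→d21:-→d22:-→d23:-→d24:-→d25:-→d26:-→d27:-→d28:H0 -> H0
  lookup 236.188.14.193: bits 111 walk d0:H1→d1:-→d2:-→d3:H4 -> H4
  lookup 161.91.150.160: bits 1010000101011011100101101010 walk d0:H1→d1:-→d2:-→d3:-→d4:-→d5:-→d6:-→d7:-→d8:-→d9:-→d10:-→d11:-→d12:-→d13:-→d14:-→d15:-→d16:-→d17:-→d18:-→d19:-→d20:H5→d21:-→d22:-→d23:-→d24:-→d25:-→d26:-→d27:-→d28:H0 -> H0
  lookup 161.91.150.162: bits 1010000101011011100101101010 walk d0:H1→d1:-→d2:-→d3:-→d4:-→d5:-→d6:-→d7:-→d8:-→d9:-→d10:-→d11:-→d12:-→d13:-→d14:-→d15:-→d16:-→d17:-→d18:-→d19:-→d20:H5→d21:-→d22:-→d23:-→d24:-→d25:-→d26:-→d27:-→d28:H0 -> H0
  del 242.178.136.8/31 (clear depth 31)
  add 161.80.0.0/12 -> H2 at depth 12
  lookup 161.91.147.147: bits 101000010101101110010 walk d0:H1→d1:-→d2:-→d3:-→d4:-→d5:-→d6:-→d7:-→d8:-→d9:-→d10:-→d11:-→d12:H2→d13:-→d14:-→d15:-→d16:-→d17:-→d18:-→d19:-→d20:H5→d21:- -> H5
  add 161.0.0.0/8 -> H0 at depth 8
  add 242.178.0.0/16 -> H0 at depth 16
  add 242.178.136.9/32 -> H1 at depth 32

== LOOKUPS ==
["H0","H0","H5","H4","H0","H4","H0","H0","H5"]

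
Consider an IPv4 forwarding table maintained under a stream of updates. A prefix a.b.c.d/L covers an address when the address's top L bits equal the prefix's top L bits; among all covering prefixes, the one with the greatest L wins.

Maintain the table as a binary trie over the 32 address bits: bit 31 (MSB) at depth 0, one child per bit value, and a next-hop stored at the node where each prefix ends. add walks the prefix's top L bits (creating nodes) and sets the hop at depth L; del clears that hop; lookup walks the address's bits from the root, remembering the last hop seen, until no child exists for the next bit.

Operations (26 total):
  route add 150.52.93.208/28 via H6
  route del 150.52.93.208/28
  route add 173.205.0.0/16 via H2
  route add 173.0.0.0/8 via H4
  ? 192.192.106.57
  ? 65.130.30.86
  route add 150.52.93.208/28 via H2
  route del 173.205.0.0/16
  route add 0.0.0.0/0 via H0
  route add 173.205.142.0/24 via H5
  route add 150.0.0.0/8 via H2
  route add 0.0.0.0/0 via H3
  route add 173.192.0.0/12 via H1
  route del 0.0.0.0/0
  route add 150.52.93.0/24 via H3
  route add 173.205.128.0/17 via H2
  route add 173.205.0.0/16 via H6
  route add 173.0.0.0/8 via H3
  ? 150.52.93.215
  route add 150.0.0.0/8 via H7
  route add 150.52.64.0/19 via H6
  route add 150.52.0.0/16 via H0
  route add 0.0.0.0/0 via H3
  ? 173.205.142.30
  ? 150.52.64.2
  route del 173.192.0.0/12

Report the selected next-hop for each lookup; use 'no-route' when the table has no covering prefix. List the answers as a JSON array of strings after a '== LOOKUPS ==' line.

Trace:
  add 150.52.93.208/28 -> H6 at depth 28
  del 150.52.93.208/28 (clear depth 28)
  add 173.205.0.0/16 -> H2 at depth 16
  add 173.0.0.0/8 -> H4 at depth 8
  lookup 192.192.106.57: bits 1 walk d0:-→d1:- -> no-route
  lookup 65.130.30.86: bits ε walk d0:- -> no-route
  add 150.52.93.208/28 -> H2 at depth 28
  del 173.205.0.0/16 (clear depth 16)
  add 0.0.0.0/0 -> H0 at depth 0
  add 173.205.142.0/24 -> H5 at depth 24
  add 150.0.0.0/8 -> H2 at depth 8
  add 0.0.0.0/0 -> H3 at depth 0
  add 173.192.0.0/12 -> H1 at depth 12
  del 0.0.0.0/0 (clear depth 0)
  add 150.52.93.0/24 -> H3 at depth 24
  add 173.205.128.0/17 -> H2 at depth 17
  add 173.205.0.0/16 -> H6 at depth 16
  add 173.0.0.0/8 -> H3 at depth 8
  lookup 150.52.93.215: bits 1001011000110100010111011101 walk d0:-→d1:-→d2:-→d3:-→d4:-→d5:-→d6:-→d7:-→d8:H2→d9:-→d10:-→d11:-→d12:-→d13:-→d14:-→d15:-→d16:-→d17:-→d18:-→d19:-→d20:-→d21:-→d22:-→d23:-→d24:H3→d25:-→d26:-→d27:-→d28:H2 -> H2
  add 150.0.0.0/8 -> H7 at depth 8
  add 150.52.64.0/19 -> H6 at depth 19
  add 150.52.0.0/16 -> H0 at depth 16
  add 0.0.0.0/0 -> H3 at depth 0
  lookup 173.205.142.30: bits 101011011100110110001110 walk d0:H3→d1:-→d2:-→d3:-→d4:-→d5:-→d6:-→d7:-→d8:H3→d9:-→d10:-→d11:-→d12:H1→d13:-→d14:-→d15:-→d16:H6→d17:H2→d18:-→d19:-→d20:-→d21:-→d22:-→d23:-→d24:H5 -> H5
  lookup 150.52.64.2: bits 1001011000110100010 walk d0:H3→d1:-→d2:-→d3:-→d4:-→d5:-→d6:-→d7:-→d8:H7→d9:-→d10:-→d11:-→d12:-→d13:-→d14:-→d15:-→d16:H0→d17:-→d18:-→d19:H6 -> H6
  del 173.192.0.0/12 (clear depth 12)

== LOOKUPS ==
["no-route","no-route","H2","H5","H6"]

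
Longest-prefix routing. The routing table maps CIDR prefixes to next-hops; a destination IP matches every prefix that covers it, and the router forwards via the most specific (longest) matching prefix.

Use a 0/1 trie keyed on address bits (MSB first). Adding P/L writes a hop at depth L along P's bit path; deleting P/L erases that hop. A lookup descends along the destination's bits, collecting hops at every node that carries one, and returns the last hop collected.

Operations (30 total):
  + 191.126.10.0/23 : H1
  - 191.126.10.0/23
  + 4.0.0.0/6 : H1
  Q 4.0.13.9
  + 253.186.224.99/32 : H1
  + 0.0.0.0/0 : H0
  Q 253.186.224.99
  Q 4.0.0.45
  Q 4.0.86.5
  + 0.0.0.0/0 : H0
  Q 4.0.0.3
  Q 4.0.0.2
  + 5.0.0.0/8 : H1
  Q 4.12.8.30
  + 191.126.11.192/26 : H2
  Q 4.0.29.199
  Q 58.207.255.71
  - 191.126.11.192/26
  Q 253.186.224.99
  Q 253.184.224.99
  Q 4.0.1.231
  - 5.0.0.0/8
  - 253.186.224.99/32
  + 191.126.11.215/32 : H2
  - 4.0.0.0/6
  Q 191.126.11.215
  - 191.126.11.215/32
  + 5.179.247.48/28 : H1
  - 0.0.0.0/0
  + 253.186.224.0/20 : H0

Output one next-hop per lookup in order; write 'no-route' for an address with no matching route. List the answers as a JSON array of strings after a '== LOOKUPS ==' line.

Apply in order:
  add 191.126.10.0/23 -> H1 at depth 23
  del 191.126.10.0/23 (clear depth 23)
  add 4.0.0.0/6 -> H1 at depth 6
  Q 4.0.13.9: descend 000001 ; hops seen [H1] ; pick H1
  add 253.186.224.99/32 -> H1 at depth 32
  add 0.0.0.0/0 -> H0 at depth 0
  Q 253.186.224.99: descend 11111101101110101110000001100011 ; hops seen [H0,H1] ; pick H1
  Q 4.0.0.45: descend 000001 ; hops seen [H0,H1] ; pick H1
  Q 4.0.86.5: descend 000001 ; hops seen [H0,H1] ; pick H1
  add 0.0.0.0/0 -> H0 at depth 0
  Q 4.0.0.3: descend 000001 ; hops seen [H0,H1] ; pick H1
  Q 4.0.0.2: descend 000001 ; hops seen [H0,H1] ; pick H1
  add 5.0.0.0/8 -> H1 at depth 8
  Q 4.12.8.30: descend 0000010 ; hops seen [H0,H1] ; pick H1
  add 191.126.11.192/26 -> H2 at depth 26
  Q 4.0.29.199: descend 0000010 ; hops seen [H0,H1] ; pick H1
  Q 58.207.255.71: descend 00 ; hops seen [H0] ; pick H0
  del 191.126.11.192/26 (clear depth 26)
  Q 253.186.224.99: descend 11111101101110101110000001100011 ; hops seen [H0,H1] ; pick H1
  Q 253.184.224.99: descend 11111101101110 ; hops seen [H0] ; pick H0
  Q 4.0.1.231: descend 0000010 ; hops seen [H0,H1] ; pick H1
  del 5.0.0.0/8 (clear depth 8)
  del 253.186.224.99/32 (clear depth 32)
  add 191.126.11.215/32 -> H2 at depth 32
  del 4.0.0.0/6 (clear depth 6)
  Q 191.126.11.215: descend 10111111011111100000101111010111 ; hops seen [H0,H2] ; pick H2
  del 191.126.11.215/32 (clear depth 32)
  add 5.179.247.48/28 -> H1 at depth 28
  del 0.0.0.0/0 (clear depth 0)
  add 253.186.224.0/20 -> H0 at depth 20

== LOOKUPS ==
["H1","H1","H1","H1","H1","H1","H1","H1","H0","H1","H0","H1","H2"]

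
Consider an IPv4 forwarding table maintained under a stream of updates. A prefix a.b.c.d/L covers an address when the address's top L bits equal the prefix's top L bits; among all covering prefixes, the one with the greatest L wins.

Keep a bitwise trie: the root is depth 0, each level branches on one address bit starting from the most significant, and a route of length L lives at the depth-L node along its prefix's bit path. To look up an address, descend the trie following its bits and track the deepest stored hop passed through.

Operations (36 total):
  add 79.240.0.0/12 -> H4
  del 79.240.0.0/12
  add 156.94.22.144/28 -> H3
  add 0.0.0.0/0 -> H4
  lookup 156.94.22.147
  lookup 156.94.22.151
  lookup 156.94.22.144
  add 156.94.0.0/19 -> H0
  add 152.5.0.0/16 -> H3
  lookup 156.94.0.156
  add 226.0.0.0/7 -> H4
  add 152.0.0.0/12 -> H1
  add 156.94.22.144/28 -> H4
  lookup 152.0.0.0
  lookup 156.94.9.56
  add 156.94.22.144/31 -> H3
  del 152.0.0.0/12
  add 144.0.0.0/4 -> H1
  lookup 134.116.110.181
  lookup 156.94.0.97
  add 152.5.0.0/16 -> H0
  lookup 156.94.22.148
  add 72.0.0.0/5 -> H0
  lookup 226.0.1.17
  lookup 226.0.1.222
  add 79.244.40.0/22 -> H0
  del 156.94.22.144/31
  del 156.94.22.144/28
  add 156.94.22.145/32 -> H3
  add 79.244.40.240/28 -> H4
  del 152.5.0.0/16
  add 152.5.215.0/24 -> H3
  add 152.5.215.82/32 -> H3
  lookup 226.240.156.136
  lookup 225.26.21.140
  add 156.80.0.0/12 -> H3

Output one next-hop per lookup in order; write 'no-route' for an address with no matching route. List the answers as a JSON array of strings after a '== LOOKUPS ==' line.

Trace:
  + 79.240.0.0/12 (H4) depth=12
  del 79.240.0.0/12 (clear depth 12)
  + 156.94.22.144/28 (H3) depth=28
  + 0.0.0.0/0 (H4) depth=0
  ? 156.94.22.147  path d0:H4→d1:-→d2:-→d3:-→d4:-→d5:-→d6:-→d7:-→d8:-→d9:-→d10:-→d11:-→d12:-→d13:-→d14:-→d15:-→d16:-→d17:-→d18:-→d19:-→d20:-→d21:-→d22:-→d23:-→d24:-→d25:-→d26:-→d27:-→d28:H3  best=H3
  ? 156.94.22.151  path d0:H4→d1:-→d2:-→d3:-→d4:-→d5:-→d6:-→d7:-→d8:-→d9:-→d10:-→d11:-→d12:-→d13:-→d14:-→d15:-→d16:-→d17:-→d18:-→d19:-→d20:-→d21:-→d22:-→d23:-→d24:-→d25:-→d26:-→d27:-→d28:H3  best=H3
  ? 156.94.22.144  path d0:H4→d1:-→d2:-→d3:-→d4:-→d5:-→d6:-→d7:-→d8:-→d9:-→d10:-→d11:-→d12:-→d13:-→d14:-→d15:-→d16:-→d17:-→d18:-→d19:-→d20:-→d21:-→d22:-→d23:-→d24:-→d25:-→d26:-→d27:-→d28:H3  best=H3
  + 156.94.0.0/19 (H0) depth=19
  + 152.5.0.0/16 (H3) depth=16
  ? 156.94.0.156  path d0:H4→d1:-→d2:-→d3:-→d4:-→d5:-→d6:-→d7:-→d8:-→d9:-→d10:-→d11:-→d12:-→d13:-→d14:-→d15:-→d16:-→d17:-→d18:-→d19:H0  best=H0
  + 226.0.0.0/7 (H4) depth=7
  + 152.0.0.0/12 (H1) depth=12
  + 156.94.22.144/28 (H4) depth=28
  ? 152.0.0.0  path d0:H4→d1:-→d2:-→d3:-→d4:-→d5:-→d6:-→d7:-→d8:-→d9:-→d10:-→d11:-→d12:H1→d13:-  best=H1
  ? 156.94.9.56  path d0:H4→d1:-→d2:-→d3:-→d4:-→d5:-→d6:-→d7:-→d8:-→d9:-→d10:-→d11:-→d12:-→d13:-→d14:-→d15:-→d16:-→d17:-→d18:-→d19:H0  best=H0
  + 156.94.22.144/31 (H3) depth=31
  del 152.0.0.0/12 (clear depth 12)
  + 144.0.0.0/4 (H1) depth=4
  ? 134.116.110.181  path d0:H4→d1:-→d2:-→d3:-  best=H4
  ? 156.94.0.97  path d0:H4→d1:-→d2:-→d3:-→d4:H1→d5:-→d6:-→d7:-→d8:-→d9:-→d10:-→d11:-→d12:-→d13:-→d14:-→d15:-→d16:-→d17:-→d18:-→d19:H0  best=H0
  + 152.5.0.0/16 (H0) depth=16
  ? 156.94.22.148  path d0:H4→d1:-→d2:-→d3:-→d4:H1→d5:-→d6:-→d7:-→d8:-→d9:-→d10:-→d11:-→d12:-→d13:-→d14:-→d15:-→d16:-→d17:-→d18:-→d19:H0→d20:-→d21:-→d22:-→d23:-→d24:-→d25:-→d26:-→d27:-→d28:H4→d29:-  best=H4
  + 72.0.0.0/5 (H0) depth=5
  ? 226.0.1.17  path d0:H4→d1:-→d2:-→d3:-→d4:-→d5:-→d6:-→d7:H4  best=H4
  ? 226.0.1.222  path d0:H4→d1:-→d2:-→d3:-→d4:-→d5:-→d6:-→d7:H4  best=H4
  + 79.244.40.0/22 (H0) depth=22
  del 156.94.22.144/31 (clear depth 31)
  del 156.94.22.144/28 (clear depth 28)
  + 156.94.22.145/32 (H3) depth=32
  + 79.244.40.240/28 (H4) depth=28
  del 152.5.0.0/16 (clear depth 16)
  + 152.5.215.0/24 (H3) depth=24
  + 152.5.215.82/32 (H3) depth=32
  ? 226.240.156.136  path d0:H4→d1:-→d2:-→d3:-→d4:-→d5:-→d6:-→d7:H4  best=H4
  ? 225.26.21.140  path d0:H4→d1:-→d2:-→d3:-→d4:-→d5:-→d6:-  best=H4
  + 156.80.0.0/12 (H3) depth=12

== LOOKUPS ==
["H3","H3","H3","H0","H1","H0","H4","H0","H4","H4","H4","H4","H4"]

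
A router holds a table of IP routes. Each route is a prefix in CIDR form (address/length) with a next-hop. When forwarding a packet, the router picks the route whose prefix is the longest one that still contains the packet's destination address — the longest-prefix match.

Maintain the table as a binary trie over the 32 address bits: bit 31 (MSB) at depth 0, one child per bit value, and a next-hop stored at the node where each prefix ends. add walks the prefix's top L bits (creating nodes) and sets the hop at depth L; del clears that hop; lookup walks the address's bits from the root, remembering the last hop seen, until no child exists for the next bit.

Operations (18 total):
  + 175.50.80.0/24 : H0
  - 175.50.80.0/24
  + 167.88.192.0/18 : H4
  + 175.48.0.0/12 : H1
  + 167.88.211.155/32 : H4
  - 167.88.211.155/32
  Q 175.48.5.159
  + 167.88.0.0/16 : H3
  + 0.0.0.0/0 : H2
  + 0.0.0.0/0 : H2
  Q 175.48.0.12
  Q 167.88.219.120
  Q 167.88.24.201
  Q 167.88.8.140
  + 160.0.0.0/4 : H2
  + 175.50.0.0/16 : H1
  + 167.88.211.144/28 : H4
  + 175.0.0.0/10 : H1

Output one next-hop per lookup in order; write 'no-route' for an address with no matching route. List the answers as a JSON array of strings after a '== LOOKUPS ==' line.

Trace:
  + 175.50.80.0/24 (H0) depth=24
  del 175.50.80.0/24 (clear depth 24)
  + 167.88.192.0/18 (H4) depth=18
  + 175.48.0.0/12 (H1) depth=12
  + 167.88.211.155/32 (H4) depth=32
  del 167.88.211.155/32 (clear depth 32)
  Q 175.48.5.159: descend 10101111001100 ; hops seen [H1] ; pick H1
  + 167.88.0.0/16 (H3) depth=16
  + 0.0.0.0/0 (H2) depth=0
  + 0.0.0.0/0 (H2) depth=0
  Q 175.48.0.12: descend 10101111001100 ; hops seen [H2,H1] ; pick H1
  Q 167.88.219.120: descend 10100111010110001101 ; hops seen [H2,H3,H4] ; pick H4
  Q 167.88.24.201: descend 1010011101011000 ; hops seen [H2,H3] ; pick H3
  Q 167.88.8.140: descend 1010011101011000 ; hops seen [H2,H3] ; pick H3
  + 160.0.0.0/4 (H2) depth=4
  + 175.50.0.0/16 (H1) depth=16
  + 167.88.211.144/28 (H4) depth=28
  + 175.0.0.0/10 (H1) depth=10

== LOOKUPS ==
["H1","H1","H4","H3","H3"]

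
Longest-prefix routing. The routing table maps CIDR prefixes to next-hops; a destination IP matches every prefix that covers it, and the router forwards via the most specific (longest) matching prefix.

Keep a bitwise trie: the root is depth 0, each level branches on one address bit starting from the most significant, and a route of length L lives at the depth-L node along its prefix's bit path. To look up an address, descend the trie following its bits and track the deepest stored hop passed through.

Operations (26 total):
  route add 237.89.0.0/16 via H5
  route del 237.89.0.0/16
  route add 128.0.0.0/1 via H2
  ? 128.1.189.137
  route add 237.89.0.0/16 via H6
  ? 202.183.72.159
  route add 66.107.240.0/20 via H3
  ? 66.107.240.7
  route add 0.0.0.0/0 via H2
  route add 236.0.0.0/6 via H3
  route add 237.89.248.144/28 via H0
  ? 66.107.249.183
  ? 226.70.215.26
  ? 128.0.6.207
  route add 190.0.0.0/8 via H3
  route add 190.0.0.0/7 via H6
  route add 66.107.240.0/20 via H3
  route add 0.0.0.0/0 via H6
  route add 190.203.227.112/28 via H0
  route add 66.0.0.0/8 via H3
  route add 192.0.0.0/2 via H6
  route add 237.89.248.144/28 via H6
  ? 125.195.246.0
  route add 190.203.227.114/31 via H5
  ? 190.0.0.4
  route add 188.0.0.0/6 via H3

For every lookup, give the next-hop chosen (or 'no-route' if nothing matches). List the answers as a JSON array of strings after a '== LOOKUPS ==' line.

Process each operation:
  add 237.89.0.0/16 -> H5 at depth 16
  - 237.89.0.0/16 clear@16
  add 128.0.0.0/1 -> H2 at depth 1
  lookup 128.1.189.137: bits 1 walk d0:-→d1:H2 -> H2
  add 237.89.0.0/16 -> H6 at depth 16
  lookup 202.183.72.159: bits 11 walk d0:-→d1:H2→d2:- -> H2
  add 66.107.240.0/20 -> H3 at depth 20
  lookup 66.107.240.7: bits 01000010011010111111 walk d0:-→d1:-→d2:-→d3:-→d4:-→d5:-→d6:-→d7:-→d8:-→d9:-→d10:-→d11:-→d12:-→d13:-→d14:-→d15:-→d16:-→d17:-→d18:-→d19:-→d20:H3 -> H3
  add 0.0.0.0/0 -> H2 at depth 0
  add 236.0.0.0/6 -> H3 at depth 6
  add 237.89.248.144/28 -> H0 at depth 28
  lookup 66.107.249.183: bits 01000010011010111111 walk d0:H2→d1:-→d2:-→d3:-→d4:-→d5:-→d6:-→d7:-→d8:-→d9:-→d10:-→d11:-→d12:-→d13:-→d14:-→d15:-→d16:-→d17:-→d18:-→d19:-→d20:H3 -> H3
  lookup 226.70.215.26: bits 1110 walk d0:H2→d1:H2→d2:-→d3:-→d4:- -> H2
  lookup 128.0.6.207: bits 1 walk d0:H2→d1:H2 -> H2
  add 190.0.0.0/8 -> H3 at depth 8
  add 190.0.0.0/7 -> H6 at depth 7
  add 66.107.240.0/20 -> H3 at depth 20
  add 0.0.0.0/0 -> H6 at depth 0
  add 190.203.227.112/28 -> H0 at depth 28
  add 66.0.0.0/8 -> H3 at depth 8
  add 192.0.0.0/2 -> H6 at depth 2
  add 237.89.248.144/28 -> H6 at depth 28
  lookup 125.195.246.0: bits 01 walk d0:H6→d1:-→d2:- -> H6
  add 190.203.227.114/31 -> H5 at depth 31
  lookup 190.0.0.4: bits 10111110 walk d0:H6→d1:H2→d2:-→d3:-→d4:-→d5:-→d6:-→d7:H6→d8:H3 -> H3
  add 188.0.0.0/6 -> H3 at depth 6

== LOOKUPS ==
["H2","H2","H3","H3","H2","H2","H6","H3"]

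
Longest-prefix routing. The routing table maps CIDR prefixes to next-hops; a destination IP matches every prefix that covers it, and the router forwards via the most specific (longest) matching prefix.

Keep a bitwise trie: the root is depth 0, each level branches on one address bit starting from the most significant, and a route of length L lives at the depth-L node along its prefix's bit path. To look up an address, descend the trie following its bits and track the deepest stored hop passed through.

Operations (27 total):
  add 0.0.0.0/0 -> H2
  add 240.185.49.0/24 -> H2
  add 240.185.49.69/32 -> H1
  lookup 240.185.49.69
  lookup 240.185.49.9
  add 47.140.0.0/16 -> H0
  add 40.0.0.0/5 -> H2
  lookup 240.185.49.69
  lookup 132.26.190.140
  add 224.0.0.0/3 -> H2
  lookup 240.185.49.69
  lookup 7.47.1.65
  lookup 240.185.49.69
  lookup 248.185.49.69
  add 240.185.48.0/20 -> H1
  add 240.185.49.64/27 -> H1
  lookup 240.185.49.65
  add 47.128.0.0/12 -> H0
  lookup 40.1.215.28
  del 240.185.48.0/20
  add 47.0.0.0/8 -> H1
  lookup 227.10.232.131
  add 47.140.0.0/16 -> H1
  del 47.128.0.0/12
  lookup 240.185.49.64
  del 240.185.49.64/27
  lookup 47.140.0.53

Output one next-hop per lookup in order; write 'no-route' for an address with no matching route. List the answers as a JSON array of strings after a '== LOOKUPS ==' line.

Apply in order:
  + 0.0.0.0/0 (H2) depth=0
  + 240.185.49.0/24 (H2) depth=24
  + 240.185.49.69/32 (H1) depth=32
  Q 240.185.49.69: descend 11110000101110010011000101000101 ; hops seen [H2,H2,H1] ; pick H1
  Q 240.185.49.9: descend 1111000010111001001100010 ; hops seen [H2,H2] ; pick H2
  + 47.140.0.0/16 (H0) depth=16
  + 40.0.0.0/5 (H2) depth=5
  Q 240.185.49.69: descend 11110000101110010011000101000101 ; hops seen [H2,H2,H1] ; pick H1
  Q 132.26.190.140: descend 1 ; hops seen [H2] ; pick H2
  + 224.0.0.0/3 (H2) depth=3
  Q 240.185.49.69: descend 11110000101110010011000101000101 ; hops seen [H2,H2,H2,H1] ; pick H1
  Q 7.47.1.65: descend 00 ; hops seen [H2] ; pick H2
  Q 240.185.49.69: descend 11110000101110010011000101000101 ; hops seen [H2,H2,H2,H1] ; pick H1
  Q 248.185.49.69: descend 1111 ; hops seen [H2,H2] ; pick H2
  + 240.185.48.0/20 (H1) depth=20
  + 240.185.49.64/27 (H1) depth=27
  Q 240.185.49.65: descend 11110000101110010011000101000 ; hops seen [H2,H2,H1,H2,H1] ; pick H1
  + 47.128.0.0/12 (H0) depth=12
  Q 40.1.215.28: descend 00101 ; hops seen [H2,H2] ; pick H2
  - 240.185.48.0/20 clear@20
  + 47.0.0.0/8 (H1) depth=8
  Q 227.10.232.131: descend 111 ; hops seen [H2,H2] ; pick H2
  + 47.140.0.0/16 (H1) depth=16
  - 47.128.0.0/12 clear@12
  Q 240.185.49.64: descend 11110000101110010011000101000 ; hops seen [H2,H2,H2,H1] ; pick H1
  - 240.185.49.64/27 clear@27
  Q 47.140.0.53: descend 0010111110001100 ; hops seen [H2,H2,H1,H1] ; pick H1

== LOOKUPS ==
["H1","H2","H1","H2","H1","H2","H1","H2","H1","H2","H2","H1","H1"]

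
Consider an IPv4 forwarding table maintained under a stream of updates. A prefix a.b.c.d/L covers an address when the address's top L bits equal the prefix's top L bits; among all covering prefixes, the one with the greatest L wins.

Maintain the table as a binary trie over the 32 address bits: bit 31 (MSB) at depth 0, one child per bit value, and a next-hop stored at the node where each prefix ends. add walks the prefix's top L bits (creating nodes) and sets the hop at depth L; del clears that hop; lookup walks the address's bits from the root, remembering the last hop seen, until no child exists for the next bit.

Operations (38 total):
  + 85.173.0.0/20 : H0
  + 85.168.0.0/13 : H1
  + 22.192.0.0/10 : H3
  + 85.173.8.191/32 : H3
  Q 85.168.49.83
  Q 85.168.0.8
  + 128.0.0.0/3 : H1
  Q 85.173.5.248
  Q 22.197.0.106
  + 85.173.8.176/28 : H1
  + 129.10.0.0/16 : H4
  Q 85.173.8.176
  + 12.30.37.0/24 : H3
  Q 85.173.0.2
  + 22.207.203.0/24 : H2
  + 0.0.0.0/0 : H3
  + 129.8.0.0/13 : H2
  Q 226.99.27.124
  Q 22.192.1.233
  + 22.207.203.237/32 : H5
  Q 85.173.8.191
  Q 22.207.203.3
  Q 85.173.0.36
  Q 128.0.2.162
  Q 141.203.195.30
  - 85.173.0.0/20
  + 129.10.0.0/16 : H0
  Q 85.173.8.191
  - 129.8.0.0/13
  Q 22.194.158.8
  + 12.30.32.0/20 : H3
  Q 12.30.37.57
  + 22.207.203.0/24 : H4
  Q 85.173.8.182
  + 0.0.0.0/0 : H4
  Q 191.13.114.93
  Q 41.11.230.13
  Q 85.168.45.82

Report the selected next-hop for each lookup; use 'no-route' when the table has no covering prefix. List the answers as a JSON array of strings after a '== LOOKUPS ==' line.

Trace:
  add 85.173.0.0/20 -> H0 at depth 20
  add 85.168.0.0/13 -> H1 at depth 13
  add 22.192.0.0/10 -> H3 at depth 10
  add 85.173.8.191/32 -> H3 at depth 32
  ? 85.168.49.83  path d0:-→d1:-→d2:-→d3:-→d4:-→d5:-→d6:-→d7:-→d8:-→d9:-→d10:-→d11:-→d12:-→d13:H1  best=H1
  ? 85.168.0.8  path d0:-→d1:-→d2:-→d3:-→d4:-→d5:-→d6:-→d7:-→d8:-→d9:-→d10:-→d11:-→d12:-→d13:H1  best=H1
  add 128.0.0.0/3 -> H1 at depth 3
  ? 85.173.5.248  path d0:-→d1:-→d2:-→d3:-→d4:-→d5:-→d6:-→d7:-→d8:-→d9:-→d10:-→d11:-→d12:-→d13:H1→d14:-→d15:-→d16:-→d17:-→d18:-→d19:-→d20:H0  best=H0
  ? 22.197.0.106  path d0:-→d1:-→d2:-→d3:-→d4:-→d5:-→d6:-→d7:-→d8:-→d9:-→d10:H3  best=H3
  add 85.173.8.176/28 -> H1 at depth 28
  add 129.10.0.0/16 -> H4 at depth 16
  ? 85.173.8.176  path d0:-→d1:-→d2:-→d3:-→d4:-→d5:-→d6:-→d7:-→d8:-→d9:-→d10:-→d11:-→d12:-→d13:H1→d14:-→d15:-→d16:-→d17:-→d18:-→d19:-→d20:H0→d21:-→d22:-→d23:-→d24:-→d25:-→d26:-→d27:-→d28:H1  best=H1
  add 12.30.37.0/24 -> H3 at depth 24
  ? 85.173.0.2  path d0:-→d1:-→d2:-→d3:-→d4:-→d5:-→d6:-→d7:-→d8:-→d9:-→d10:-→d11:-→d12:-→d13:H1→d14:-→d15:-→d16:-→d17:-→d18:-→d19:-→d20:H0  best=H0
  add 22.207.203.0/24 -> H2 at depth 24
  add 0.0.0.0/0 -> H3 at depth 0
  add 129.8.0.0/13 -> H2 at depth 13
  ? 226.99.27.124  path d0:H3→d1:-  best=H3
  ? 22.192.1.233  path d0:H3→d1:-→d2:-→d3:-→d4:-→d5:-→d6:-→d7:-→d8:-→d9:-→d10:H3→d11:-→d12:-  best=H3
  add 22.207.203.237/32 -> H5 at depth 32
  ? 85.173.8.191  path d0:H3→d1:-→d2:-→d3:-→d4:-→d5:-→d6:-→d7:-→d8:-→d9:-→d10:-→d11:-→d12:-→d13:H1→d14:-→d15:-→d16:-→d17:-→d18:-→d19:-→d20:H0→d21:-→d22:-→d23:-→d24:-→d25:-→d26:-→d27:-→d28:H1→d29:-→d30:-→d31:-→d32:H3  best=H3
  ? 22.207.203.3  path d0:H3→d1:-→d2:-→d3:-→d4:-→d5:-→d6:-→d7:-→d8:-→d9:-→d10:H3→d11:-→d12:-→d13:-→d14:-→d15:-→d16:-→d17:-→d18:-→d19:-→d20:-→d21:-→d22:-→d23:-→d24:H2  best=H2
  ? 85.173.0.36  path d0:H3→d1:-→d2:-→d3:-→d4:-→d5:-→d6:-→d7:-→d8:-→d9:-→d10:-→d11:-→d12:-→d13:H1→d14:-→d15:-→d16:-→d17:-→d18:-→d19:-→d20:H0  best=H0
  ? 128.0.2.162  path d0:H3→d1:-→d2:-→d3:H1→d4:-→d5:-→d6:-→d7:-  best=H1
  ? 141.203.195.30  path d0:H3→d1:-→d2:-→d3:H1→d4:-  best=H1
  - 85.173.0.0/20 clear@20
  add 129.10.0.0/16 -> H0 at depth 16
  ? 85.173.8.191  path d0:H3→d1:-→d2:-→d3:-→d4:-→d5:-→d6:-→d7:-→d8:-→d9:-→d10:-→d11:-→d12:-→d13:H1→d14:-→d15:-→d16:-→d17:-→d18:-→d19:-→d20:-→d21:-→d22:-→d23:-→d24:-→d25:-→d26:-→d27:-→d28:H1→d29:-→d30:-→d31:-→d32:H3  best=H3
  - 129.8.0.0/13 clear@13
  ? 22.194.158.8  path d0:H3→d1:-→d2:-→d3:-→d4:-→d5:-→d6:-→d7:-→d8:-→d9:-→d10:H3→d11:-→d12:-  best=H3
  add 12.30.32.0/20 -> H3 at depth 20
  ? 12.30.37.57  path d0:H3→d1:-→d2:-→d3:-→d4:-→d5:-→d6:-→d7:-→d8:-→d9:-→d10:-→d11:-→d12:-→d13:-→d14:-→d15:-→d16:-→d17:-→d18:-→d19:-→d20:H3→d21:-→d22:-→d23:-→d24:H3  best=H3
  add 22.207.203.0/24 -> H4 at depth 24
  ? 85.173.8.182  path d0:H3→d1:-→d2:-→d3:-→d4:-→d5:-→d6:-→d7:-→d8:-→d9:-→d10:-→d11:-→d12:-→d13:H1→d14:-→d15:-→d16:-→d17:-→d18:-→d19:-→d20:-→d21:-→d22:-→d23:-→d24:-→d25:-→d26:-→d27:-→d28:H1  best=H1
  add 0.0.0.0/0 -> H4 at depth 0
  ? 191.13.114.93  path d0:H4→d1:-→d2:-  best=H4
  ? 41.11.230.13  path d0:H4→d1:-→d2:-  best=H4
  ? 85.168.45.82  path d0:H4→d1:-→d2:-→d3:-→d4:-→d5:-→d6:-→d7:-→d8:-→d9:-→d10:-→d11:-→d12:-→d13:H1  best=H1

== LOOKUPS ==
["H1","H1","H0","H3","H1","H0","H3","H3","H3","H2","H0","H1","H1","H3","H3","H3","H1","H4","H4","H1"]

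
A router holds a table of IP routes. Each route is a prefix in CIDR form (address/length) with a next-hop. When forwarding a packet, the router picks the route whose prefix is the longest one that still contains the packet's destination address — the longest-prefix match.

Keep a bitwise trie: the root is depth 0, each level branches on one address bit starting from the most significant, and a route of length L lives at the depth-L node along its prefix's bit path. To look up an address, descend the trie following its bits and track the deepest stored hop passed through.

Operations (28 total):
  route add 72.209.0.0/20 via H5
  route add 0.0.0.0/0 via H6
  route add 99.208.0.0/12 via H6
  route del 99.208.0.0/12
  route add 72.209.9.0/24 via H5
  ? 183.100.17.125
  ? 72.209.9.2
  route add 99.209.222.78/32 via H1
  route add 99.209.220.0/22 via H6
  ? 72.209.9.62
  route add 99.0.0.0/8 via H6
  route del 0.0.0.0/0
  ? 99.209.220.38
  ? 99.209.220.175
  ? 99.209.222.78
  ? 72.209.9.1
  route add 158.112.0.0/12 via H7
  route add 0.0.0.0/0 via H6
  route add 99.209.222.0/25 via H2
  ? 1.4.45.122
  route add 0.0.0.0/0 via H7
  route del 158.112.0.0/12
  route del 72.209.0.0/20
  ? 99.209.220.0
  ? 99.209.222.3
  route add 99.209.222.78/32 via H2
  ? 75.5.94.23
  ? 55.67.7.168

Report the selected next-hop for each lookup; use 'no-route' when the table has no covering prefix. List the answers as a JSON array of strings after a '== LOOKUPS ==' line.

Process each operation:
  add 72.209.0.0/20 -> H5 at depth 20
  add 0.0.0.0/0 -> H6 at depth 0
  add 99.208.0.0/12 -> H6 at depth 12
  del 99.208.0.0/12 (clear depth 12)
  add 72.209.9.0/24 -> H5 at depth 24
  ? 183.100.17.125  path d0:H6  best=H6
  ? 72.209.9.2  path d0:H6→d1:-→d2:-→d3:-→d4:-→d5:-→d6:-→d7:-→d8:-→d9:-→d10:-→d11:-→d12:-→d13:-→d14:-→d15:-→d16:-→d17:-→d18:-→d19:-→d20:H5→d21:-→d22:-→d23:-→d24:H5  best=H5
  add 99.209.222.78/32 -> H1 at depth 32
  add 99.209.220.0/22 -> H6 at depth 22
  ? 72.209.9.62  path d0:H6→d1:-→d2:-→d3:-→d4:-→d5:-→d6:-→d7:-→d8:-→d9:-→d10:-→d11:-→d12:-→d13:-→d14:-→d15:-→d16:-→d17:-→d18:-→d19:-→d20:H5→d21:-→d22:-→d23:-→d24:H5  best=H5
  add 99.0.0.0/8 -> H6 at depth 8
  del 0.0.0.0/0 (clear depth 0)
  ? 99.209.220.38  path d0:-→d1:-→d2:-→d3:-→d4:-→d5:-→d6:-→d7:-→d8:H6→d9:-→d10:-→d11:-→d12:-→d13:-→d14:-→d15:-→d16:-→d17:-→d18:-→d19:-→d20:-→d21:-→d22:H6  best=H6
  ? 99.209.220.175  path d0:-→d1:-→d2:-→d3:-→d4:-→d5:-→d6:-→d7:-→d8:H6→d9:-→d10:-→d11:-→d12:-→d13:-→d14:-→d15:-→d16:-→d17:-→d18:-→d19:-→d20:-→d21:-→d22:H6  best=H6
  ? 99.209.222.78  path d0:-→d1:-→d2:-→d3:-→d4:-→d5:-→d6:-→d7:-→d8:H6→d9:-→d10:-→d11:-→d12:-→d13:-→d14:-→d15:-→d16:-→d17:-→d18:-→d19:-→d20:-→d21:-→d22:H6→d23:-→d24:-→d25:-→d26:-→d27:-→d28:-→d29:-→d30:-→d31:-→d32:H1  best=H1
  ? 72.209.9.1  path d0:-→d1:-→d2:-→d3:-→d4:-→d5:-→d6:-→d7:-→d8:-→d9:-→d10:-→d11:-→d12:-→d13:-→d14:-→d15:-→d16:-→d17:-→d18:-→d19:-→d20:H5→d21:-→d22:-→d23:-→d24:H5  best=H5
  add 158.112.0.0/12 -> H7 at depth 12
  add 0.0.0.0/0 -> H6 at depth 0
  add 99.209.222.0/25 -> H2 at depth 25
  ? 1.4.45.122  path d0:H6→d1:-  best=H6
  add 0.0.0.0/0 -> H7 at depth 0
  del 158.112.0.0/12 (clear depth 12)
  del 72.209.0.0/20 (clear depth 20)
  ? 99.209.220.0  path d0:H7→d1:-→d2:-→d3:-→d4:-→d5:-→d6:-→d7:-→d8:H6→d9:-→d10:-→d11:-→d12:-→d13:-→d14:-→d15:-→d16:-→d17:-→d18:-→d19:-→d20:-→d21:-→d22:H6  best=H6
  ? 99.209.222.3  path d0:H7→d1:-→d2:-→d3:-→d4:-→d5:-→d6:-→d7:-→d8:H6→d9:-→d10:-→d11:-→d12:-→d13:-→d14:-→d15:-→d16:-→d17:-→d18:-→d19:-→d20:-→d21:-→d22:H6→d23:-→d24:-→d25:H2  best=H2
  add 99.209.222.78/32 -> H2 at depth 32
  ? 75.5.94.23  path d0:H7→d1:-→d2:-→d3:-→d4:-→d5:-→d6:-  best=H7
  ? 55.67.7.168  path d0:H7→d1:-  best=H7

== LOOKUPS ==
["H6","H5","H5","H6","H6","H1","H5","H6","H6","H2","H7","H7"]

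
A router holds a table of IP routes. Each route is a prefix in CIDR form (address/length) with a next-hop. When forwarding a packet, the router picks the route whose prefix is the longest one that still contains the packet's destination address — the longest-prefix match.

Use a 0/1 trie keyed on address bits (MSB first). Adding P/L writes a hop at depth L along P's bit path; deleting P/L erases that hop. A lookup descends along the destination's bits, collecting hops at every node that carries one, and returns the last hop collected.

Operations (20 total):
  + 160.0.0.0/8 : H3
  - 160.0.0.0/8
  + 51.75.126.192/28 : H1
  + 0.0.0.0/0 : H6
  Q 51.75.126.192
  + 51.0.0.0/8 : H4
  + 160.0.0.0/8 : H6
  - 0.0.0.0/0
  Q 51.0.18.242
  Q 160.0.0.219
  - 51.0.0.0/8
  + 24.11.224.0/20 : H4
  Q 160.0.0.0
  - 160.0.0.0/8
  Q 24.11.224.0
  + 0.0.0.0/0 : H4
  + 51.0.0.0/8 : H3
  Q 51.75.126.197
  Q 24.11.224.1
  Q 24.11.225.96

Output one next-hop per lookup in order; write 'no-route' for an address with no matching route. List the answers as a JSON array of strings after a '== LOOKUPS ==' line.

Process each operation:
  + 160.0.0.0/8 (H3) depth=8
  del 160.0.0.0/8 (clear depth 8)
  + 51.75.126.192/28 (H1) depth=28
  + 0.0.0.0/0 (H6) depth=0
  lookup 51.75.126.192: bits 0011001101001011011111101100 walk d0:H6→d1:-→d2:-→d3:-→d4:-→d5:-→d6:-→d7:-→d8:-→d9:-→d10:-→d11:-→d12:-→d13:-→d14:-→d15:-→d16:-→d17:-→d18:-→d19:-→d20:-→d21:-→d22:-→d23:-→d24:-→d25:-→d26:-→d27:-→d28:H1 -> H1
  + 51.0.0.0/8 (H4) depth=8
  + 160.0.0.0/8 (H6) depth=8
  del 0.0.0.0/0 (clear depth 0)
  lookup 51.0.18.242: bits 001100110 walk d0:-→d1:-→d2:-→d3:-→d4:-→d5:-→d6:-→d7:-→d8:H4→d9:- -> H4
  lookup 160.0.0.219: bits 10100000 walk d0:-→d1:-→d2:-→d3:-→d4:-→d5:-→d6:-→d7:-→d8:H6 -> H6
  del 51.0.0.0/8 (clear depth 8)
  + 24.11.224.0/20 (H4) depth=20
  lookup 160.0.0.0: bits 10100000 walk d0:-→d1:-→d2:-→d3:-→d4:-→d5:-→d6:-→d7:-→d8:H6 -> H6
  del 160.0.0.0/8 (clear depth 8)
  lookup 24.11.224.0: bits 00011000000010111110 walk d0:-→d1:-→d2:-→d3:-→d4:-→d5:-→d6:-→d7:-→d8:-→d9:-→d10:-→d11:-→d12:-→d13:-→d14:-→d15:-→d16:-→d17:-→d18:-→d19:-→d20:H4 -> H4
  + 0.0.0.0/0 (H4) depth=0
  + 51.0.0.0/8 (H3) depth=8
  lookup 51.75.126.197: bits 0011001101001011011111101100 walk d0:H4→d1:-→d2:-→d3:-→d4:-→d5:-→d6:-→d7:-→d8:H3→d9:-→d10:-→d11:-→d12:-→d13:-→d14:-→d15:-→d16:-→d17:-→d18:-→d19:-→d20:-→d21:-→d22:-→d23:-→d24:-→d25:-→d26:-→d27:-→d28:H1 -> H1
  lookup 24.11.224.1: bits 00011000000010111110 walk d0:H4→d1:-→d2:-→d3:-→d4:-→d5:-→d6:-→d7:-→d8:-→d9:-→d10:-→d11:-→d12:-→d13:-→d14:-→d15:-→d16:-→d17:-→d18:-→d19:-→d20:H4 -> H4
  lookup 24.11.225.96: bits 00011000000010111110 walk d0:H4→d1:-→d2:-→d3:-→d4:-→d5:-→d6:-→d7:-→d8:-→d9:-→d10:-→d11:-→d12:-→d13:-→d14:-→d15:-→d16:-→d17:-→d18:-→d19:-→d20:H4 -> H4

== LOOKUPS ==
["H1","H4","H6","H6","H4","H1","H4","H4"]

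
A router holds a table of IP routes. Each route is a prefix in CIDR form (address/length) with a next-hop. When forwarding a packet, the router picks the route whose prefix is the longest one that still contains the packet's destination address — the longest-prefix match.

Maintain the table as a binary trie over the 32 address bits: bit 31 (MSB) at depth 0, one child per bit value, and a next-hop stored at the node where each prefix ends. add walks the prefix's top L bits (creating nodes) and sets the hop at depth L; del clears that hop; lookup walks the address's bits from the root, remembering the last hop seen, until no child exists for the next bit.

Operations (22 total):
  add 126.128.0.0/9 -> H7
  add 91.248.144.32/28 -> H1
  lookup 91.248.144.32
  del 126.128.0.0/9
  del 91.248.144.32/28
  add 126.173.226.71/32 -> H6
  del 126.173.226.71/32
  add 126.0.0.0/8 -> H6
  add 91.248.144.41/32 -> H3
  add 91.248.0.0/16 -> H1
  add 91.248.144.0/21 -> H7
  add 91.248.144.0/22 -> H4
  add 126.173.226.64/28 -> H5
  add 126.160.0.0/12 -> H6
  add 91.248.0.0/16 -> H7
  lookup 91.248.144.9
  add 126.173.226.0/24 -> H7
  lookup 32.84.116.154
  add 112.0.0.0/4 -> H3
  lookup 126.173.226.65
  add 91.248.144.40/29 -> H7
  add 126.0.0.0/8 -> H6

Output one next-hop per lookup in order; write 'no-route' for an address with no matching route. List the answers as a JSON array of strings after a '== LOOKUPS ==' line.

Apply in order:
  + 126.128.0.0/9 (H7) depth=9
  + 91.248.144.32/28 (H1) depth=28
  ? 91.248.144.32  path d0:-→d1:-→d2:-→d3:-→d4:-→d5:-→d6:-→d7:-→d8:-→d9:-→d10:-→d11:-→d12:-→d13:-→d14:-→d15:-→d16:-→d17:-→d18:-→d19:-→d20:-→d21:-→d22:-→d23:-→d24:-→d25:-→d26:-→d27:-→d28:H1  best=H1
  - 126.128.0.0/9 clear@9
  - 91.248.144.32/28 clear@28
  + 126.173.226.71/32 (H6) depth=32
  - 126.173.226.71/32 clear@32
  + 126.0.0.0/8 (H6) depth=8
  + 91.248.144.41/32 (H3) depth=32
  + 91.248.0.0/16 (H1) depth=16
  + 91.248.144.0/21 (H7) depth=21
  + 91.248.144.0/22 (H4) depth=22
  + 126.173.226.64/28 (H5) depth=28
  + 126.160.0.0/12 (H6) depth=12
  + 91.248.0.0/16 (H7) depth=16
  ? 91.248.144.9  path d0:-→d1:-→d2:-→d3:-→d4:-→d5:-→d6:-→d7:-→d8:-→d9:-→d10:-→d11:-→d12:-→d13:-→d14:-→d15:-→d16:H7→d17:-→d18:-→d19:-→d20:-→d21:H7→d22:H4→d23:-→d24:-→d25:-→d26:-  best=H4
  + 126.173.226.0/24 (H7) depth=24
  ? 32.84.116.154  path d0:-→d1:-  best=no-route
  + 112.0.0.0/4 (H3) depth=4
  ? 126.173.226.65  path d0:-→d1:-→d2:-→d3:-→d4:H3→d5:-→d6:-→d7:-→d8:H6→d9:-→d10:-→d11:-→d12:H6→d13:-→d14:-→d15:-→d16:-→d17:-→d18:-→d19:-→d20:-→d21:-→d22:-→d23:-→d24:H7→d25:-→d26:-→d27:-→d28:H5→d29:-  best=H5
  + 91.248.144.40/29 (H7) depth=29
  + 126.0.0.0/8 (H6) depth=8

== LOOKUPS ==
["H1","H4","no-route","H5"]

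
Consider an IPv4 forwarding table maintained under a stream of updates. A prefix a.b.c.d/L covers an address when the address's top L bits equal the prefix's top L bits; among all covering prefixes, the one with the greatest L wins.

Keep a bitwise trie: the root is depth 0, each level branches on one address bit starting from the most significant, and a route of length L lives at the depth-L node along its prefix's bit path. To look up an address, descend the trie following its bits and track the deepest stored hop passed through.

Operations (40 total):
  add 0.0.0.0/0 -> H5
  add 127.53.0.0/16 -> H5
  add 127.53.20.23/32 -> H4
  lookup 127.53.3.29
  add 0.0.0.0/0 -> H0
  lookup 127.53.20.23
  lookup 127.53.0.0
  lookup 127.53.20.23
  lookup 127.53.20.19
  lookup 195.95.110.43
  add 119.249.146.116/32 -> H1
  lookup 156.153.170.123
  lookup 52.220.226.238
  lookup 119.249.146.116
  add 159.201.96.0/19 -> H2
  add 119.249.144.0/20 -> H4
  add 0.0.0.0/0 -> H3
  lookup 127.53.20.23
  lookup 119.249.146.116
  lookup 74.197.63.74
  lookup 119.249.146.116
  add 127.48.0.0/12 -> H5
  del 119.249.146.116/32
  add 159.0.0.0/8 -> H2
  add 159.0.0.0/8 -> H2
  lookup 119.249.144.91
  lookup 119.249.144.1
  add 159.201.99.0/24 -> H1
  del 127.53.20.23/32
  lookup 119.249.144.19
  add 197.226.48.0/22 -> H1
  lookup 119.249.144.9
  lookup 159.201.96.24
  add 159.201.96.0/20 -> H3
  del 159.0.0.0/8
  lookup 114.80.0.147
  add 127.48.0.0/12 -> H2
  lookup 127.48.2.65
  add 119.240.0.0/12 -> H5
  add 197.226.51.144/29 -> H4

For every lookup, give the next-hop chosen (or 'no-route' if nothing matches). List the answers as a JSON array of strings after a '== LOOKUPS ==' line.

Trace:
  + 0.0.0.0/0 (H5) depth=0
  + 127.53.0.0/16 (H5) depth=16
  + 127.53.20.23/32 (H4) depth=32
  Q 127.53.3.29: descend 0111111100110101000 ; hops seen [H5,H5] ; pick H5
  + 0.0.0.0/0 (H0) depth=0
  Q 127.53.20.23: descend 01111111001101010001010000010111 ; hops seen [H0,H5,H4] ; pick H4
  Q 127.53.0.0: descend 0111111100110101000 ; hops seen [H0,H5] ; pick H5
  Q 127.53.20.23: descend 01111111001101010001010000010111 ; hops seen [H0,H5,H4] ; pick H4
  Q 127.53.20.19: descend 01111111001101010001010000010 ; hops seen [H0,H5] ; pick H5
  Q 195.95.110.43: descend ε ; hops seen [H0] ; pick H0
  + 119.249.146.116/32 (H1) depth=32
  Q 156.153.170.123: descend ε ; hops seen [H0] ; pick H0
  Q 52.220.226.238: descend 0 ; hops seen [H0] ; pick H0
  Q 119.249.146.116: descend 01110111111110011001001001110100 ; hops seen [H0,H1] ; pick H1
  + 159.201.96.0/19 (H2) depth=19
  + 119.249.144.0/20 (H4) depth=20
  + 0.0.0.0/0 (H3) depth=0
  Q 127.53.20.23: descend 01111111001101010001010000010111 ; hops seen [H3,H5,H4] ; pick H4
  Q 119.249.146.116: descend 01110111111110011001001001110100 ; hops seen [H3,H4,H1] ; pick H1
  Q 74.197.63.74: descend 01 ; hops seen [H3] ; pick H3
  Q 119.249.146.116: descend 01110111111110011001001001110100 ; hops seen [H3,H4,H1] ; pick H1
  + 127.48.0.0/12 (H5) depth=12
  - 119.249.146.116/32 clear@32
  + 159.0.0.0/8 (H2) depth=8
  + 159.0.0.0/8 (H2) depth=8
  Q 119.249.144.91: descend 0111011111111001100100 ; hops seen [H3,H4] ; pick H4
  Q 119.249.144.1: descend 0111011111111001100100 ; hops seen [H3,H4] ; pick H4
  + 159.201.99.0/24 (H1) depth=24
  - 127.53.20.23/32 clear@32
  Q 119.249.144.19: descend 0111011111111001100100 ; hops seen [H3,H4] ; pick H4
  + 197.226.48.0/22 (H1) depth=22
  Q 119.249.144.9: descend 0111011111111001100100 ; hops seen [H3,H4] ; pick H4
  Q 159.201.96.24: descend 1001111111001001011000 ; hops seen [H3,H2,H2] ; pick H2
  + 159.201.96.0/20 (H3) depth=20
  - 159.0.0.0/8 clear@8
  Q 114.80.0.147: descend 01110 ; hops seen [H3] ; pick H3
  + 127.48.0.0/12 (H2) depth=12
  Q 127.48.2.65: descend 0111111100110 ; hops seen [H3,H2] ; pick H2
  + 119.240.0.0/12 (H5) depth=12
  + 197.226.51.144/29 (H4) depth=29

== LOOKUPS ==
["H5","H4","H5","H4","H5","H0","H0","H0","H1","H4","H1","H3","H1","H4","H4","H4","H4","H2","H3","H2"]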